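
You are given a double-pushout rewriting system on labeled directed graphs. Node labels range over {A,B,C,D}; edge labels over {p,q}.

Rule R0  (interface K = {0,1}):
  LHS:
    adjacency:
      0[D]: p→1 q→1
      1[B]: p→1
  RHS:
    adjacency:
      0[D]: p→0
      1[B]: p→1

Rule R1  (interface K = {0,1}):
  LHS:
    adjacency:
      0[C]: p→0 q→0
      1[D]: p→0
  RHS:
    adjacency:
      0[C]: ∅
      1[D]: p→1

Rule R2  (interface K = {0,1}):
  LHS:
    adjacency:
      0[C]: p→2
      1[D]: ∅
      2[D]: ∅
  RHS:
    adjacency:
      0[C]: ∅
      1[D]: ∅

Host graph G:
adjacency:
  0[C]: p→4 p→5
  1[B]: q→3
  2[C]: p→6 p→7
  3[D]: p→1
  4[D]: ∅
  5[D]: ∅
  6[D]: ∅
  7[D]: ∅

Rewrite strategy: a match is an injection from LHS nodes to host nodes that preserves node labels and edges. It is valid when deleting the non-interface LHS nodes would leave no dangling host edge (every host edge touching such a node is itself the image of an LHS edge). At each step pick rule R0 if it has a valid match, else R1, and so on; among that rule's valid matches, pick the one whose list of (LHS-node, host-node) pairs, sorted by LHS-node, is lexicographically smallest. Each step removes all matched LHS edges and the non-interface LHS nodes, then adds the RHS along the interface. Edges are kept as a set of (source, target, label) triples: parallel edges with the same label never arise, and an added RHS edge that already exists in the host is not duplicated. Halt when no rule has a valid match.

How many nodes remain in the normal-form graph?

Answer: 4

Steps:
initial: |V|=8 |E|=6  E = 0-p->4 0-p->5 1-q->3 2-p->6 2-p->7 3-p->1
step 1: apply R2 at {0↦0, 1↦3, 2↦4}  → |V|=7 |E|=5  E = 0-p->5 1-q->3 2-p->6 2-p->7 3-p->1
step 2: apply R2 at {0↦0, 1↦3, 2↦5}  → |V|=6 |E|=4  E = 1-q->3 2-p->6 2-p->7 3-p->1
step 3: apply R2 at {0↦2, 1↦3, 2↦6}  → |V|=5 |E|=3  E = 1-q->3 2-p->7 3-p->1
step 4: apply R2 at {0↦2, 1↦3, 2↦7}  → |V|=4 |E|=2  E = 1-q->3 3-p->1
halt: no rule applies after step 4
NF nodes: {0:C, 1:B, 2:C, 3:D}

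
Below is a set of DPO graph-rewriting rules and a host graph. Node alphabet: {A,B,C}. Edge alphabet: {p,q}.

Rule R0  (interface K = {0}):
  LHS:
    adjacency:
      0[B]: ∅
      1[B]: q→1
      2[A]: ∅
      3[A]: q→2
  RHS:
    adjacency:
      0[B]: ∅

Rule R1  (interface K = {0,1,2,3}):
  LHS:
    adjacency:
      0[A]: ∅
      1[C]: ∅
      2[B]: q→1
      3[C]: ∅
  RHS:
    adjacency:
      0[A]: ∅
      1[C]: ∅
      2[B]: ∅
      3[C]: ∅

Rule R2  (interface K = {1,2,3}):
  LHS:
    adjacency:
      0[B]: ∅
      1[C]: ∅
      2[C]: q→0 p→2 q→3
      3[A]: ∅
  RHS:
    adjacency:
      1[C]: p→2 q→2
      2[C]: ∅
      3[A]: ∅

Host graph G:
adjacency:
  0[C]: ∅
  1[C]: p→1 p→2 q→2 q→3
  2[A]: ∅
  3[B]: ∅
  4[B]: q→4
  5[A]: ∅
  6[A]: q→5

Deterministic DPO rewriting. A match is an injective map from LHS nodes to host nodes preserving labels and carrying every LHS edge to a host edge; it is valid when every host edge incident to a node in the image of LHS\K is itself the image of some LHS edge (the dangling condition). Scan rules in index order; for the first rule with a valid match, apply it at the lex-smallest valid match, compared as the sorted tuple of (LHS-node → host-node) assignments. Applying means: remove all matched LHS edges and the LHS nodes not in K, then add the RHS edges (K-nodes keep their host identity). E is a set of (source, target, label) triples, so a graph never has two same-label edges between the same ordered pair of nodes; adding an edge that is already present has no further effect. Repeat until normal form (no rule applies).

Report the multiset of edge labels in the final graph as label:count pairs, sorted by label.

[0] host  ⇒  7 nodes, 6 edges  {1-p->1 1-p->2 1-q->2 1-q->3 4-q->4 6-q->5}
[1] R0 @ {0↦3, 1↦4, 2↦5, 3↦6}  ⇒  4 nodes, 4 edges  {1-p->1 1-p->2 1-q->2 1-q->3}
[2] R2 @ {0↦3, 1↦0, 2↦1, 3↦2}  ⇒  3 nodes, 3 edges  {0-p->1 0-q->1 1-p->2}
halt: no rule applies after step 2
NF edges: [(0, 1, 'p'), (0, 1, 'q'), (1, 2, 'p')]

Answer: p:2 q:1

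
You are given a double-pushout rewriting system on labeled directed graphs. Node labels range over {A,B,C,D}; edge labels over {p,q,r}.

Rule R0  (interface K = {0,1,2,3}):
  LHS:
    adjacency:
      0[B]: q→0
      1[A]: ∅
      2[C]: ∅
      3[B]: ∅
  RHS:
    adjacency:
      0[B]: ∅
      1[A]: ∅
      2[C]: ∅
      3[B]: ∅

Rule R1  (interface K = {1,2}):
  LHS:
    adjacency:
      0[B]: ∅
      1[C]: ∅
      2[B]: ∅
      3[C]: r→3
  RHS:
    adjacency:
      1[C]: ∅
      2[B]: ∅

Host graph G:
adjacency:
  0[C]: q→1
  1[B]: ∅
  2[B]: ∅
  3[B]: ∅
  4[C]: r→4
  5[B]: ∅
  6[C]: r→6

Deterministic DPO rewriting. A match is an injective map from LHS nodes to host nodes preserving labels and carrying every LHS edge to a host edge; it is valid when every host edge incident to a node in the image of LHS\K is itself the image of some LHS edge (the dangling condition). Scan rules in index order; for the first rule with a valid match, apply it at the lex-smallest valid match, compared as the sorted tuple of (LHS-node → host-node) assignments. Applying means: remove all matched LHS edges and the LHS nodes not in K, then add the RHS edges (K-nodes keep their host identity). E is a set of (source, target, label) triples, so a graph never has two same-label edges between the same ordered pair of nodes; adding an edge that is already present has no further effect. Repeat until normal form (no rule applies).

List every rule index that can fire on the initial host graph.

R0: no valid match — LHS pattern not found
R1: 36 valid matches — {0↦2, 1↦0, 2↦1, 3↦4}, {0↦2, 1↦0, 2↦1, 3↦6}, {0↦2, 1↦0, 2↦3, 3↦4} (+33 more)

Answer: [R1]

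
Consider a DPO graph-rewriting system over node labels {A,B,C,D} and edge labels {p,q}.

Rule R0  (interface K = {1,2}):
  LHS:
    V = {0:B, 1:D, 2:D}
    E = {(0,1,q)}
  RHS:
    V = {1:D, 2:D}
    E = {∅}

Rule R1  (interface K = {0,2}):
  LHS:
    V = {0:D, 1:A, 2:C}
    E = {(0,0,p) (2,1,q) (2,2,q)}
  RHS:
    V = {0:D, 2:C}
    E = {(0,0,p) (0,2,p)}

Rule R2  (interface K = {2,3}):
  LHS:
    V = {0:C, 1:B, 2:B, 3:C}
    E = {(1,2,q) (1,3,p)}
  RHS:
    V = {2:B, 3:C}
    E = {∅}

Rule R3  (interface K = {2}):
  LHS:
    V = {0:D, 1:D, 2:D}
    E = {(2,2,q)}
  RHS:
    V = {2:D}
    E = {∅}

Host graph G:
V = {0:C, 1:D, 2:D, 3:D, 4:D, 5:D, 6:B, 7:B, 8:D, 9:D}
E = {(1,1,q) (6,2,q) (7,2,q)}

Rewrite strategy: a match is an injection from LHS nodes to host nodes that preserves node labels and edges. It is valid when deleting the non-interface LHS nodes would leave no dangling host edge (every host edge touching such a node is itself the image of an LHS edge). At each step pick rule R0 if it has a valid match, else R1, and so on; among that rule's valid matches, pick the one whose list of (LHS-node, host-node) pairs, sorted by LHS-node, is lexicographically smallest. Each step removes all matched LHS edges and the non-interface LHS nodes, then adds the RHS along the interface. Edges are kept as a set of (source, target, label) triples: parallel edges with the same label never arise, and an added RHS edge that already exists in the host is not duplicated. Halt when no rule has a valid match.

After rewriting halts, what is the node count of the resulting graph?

Answer: 6

Rewrite trace:
initial: |V|=10 |E|=3  E = 1-q->1 6-q->2 7-q->2
step 1: apply R0 at {0↦6, 1↦2, 2↦1}  → |V|=9 |E|=2  E = 1-q->1 7-q->2
step 2: apply R0 at {0↦7, 1↦2, 2↦1}  → |V|=8 |E|=1  E = 1-q->1
step 3: apply R3 at {0↦2, 1↦3, 2↦1}  → |V|=6 |E|=0  E = ∅
normal form: no rule applies after step 3
NF nodes: {0:C, 1:D, 4:D, 5:D, 8:D, 9:D}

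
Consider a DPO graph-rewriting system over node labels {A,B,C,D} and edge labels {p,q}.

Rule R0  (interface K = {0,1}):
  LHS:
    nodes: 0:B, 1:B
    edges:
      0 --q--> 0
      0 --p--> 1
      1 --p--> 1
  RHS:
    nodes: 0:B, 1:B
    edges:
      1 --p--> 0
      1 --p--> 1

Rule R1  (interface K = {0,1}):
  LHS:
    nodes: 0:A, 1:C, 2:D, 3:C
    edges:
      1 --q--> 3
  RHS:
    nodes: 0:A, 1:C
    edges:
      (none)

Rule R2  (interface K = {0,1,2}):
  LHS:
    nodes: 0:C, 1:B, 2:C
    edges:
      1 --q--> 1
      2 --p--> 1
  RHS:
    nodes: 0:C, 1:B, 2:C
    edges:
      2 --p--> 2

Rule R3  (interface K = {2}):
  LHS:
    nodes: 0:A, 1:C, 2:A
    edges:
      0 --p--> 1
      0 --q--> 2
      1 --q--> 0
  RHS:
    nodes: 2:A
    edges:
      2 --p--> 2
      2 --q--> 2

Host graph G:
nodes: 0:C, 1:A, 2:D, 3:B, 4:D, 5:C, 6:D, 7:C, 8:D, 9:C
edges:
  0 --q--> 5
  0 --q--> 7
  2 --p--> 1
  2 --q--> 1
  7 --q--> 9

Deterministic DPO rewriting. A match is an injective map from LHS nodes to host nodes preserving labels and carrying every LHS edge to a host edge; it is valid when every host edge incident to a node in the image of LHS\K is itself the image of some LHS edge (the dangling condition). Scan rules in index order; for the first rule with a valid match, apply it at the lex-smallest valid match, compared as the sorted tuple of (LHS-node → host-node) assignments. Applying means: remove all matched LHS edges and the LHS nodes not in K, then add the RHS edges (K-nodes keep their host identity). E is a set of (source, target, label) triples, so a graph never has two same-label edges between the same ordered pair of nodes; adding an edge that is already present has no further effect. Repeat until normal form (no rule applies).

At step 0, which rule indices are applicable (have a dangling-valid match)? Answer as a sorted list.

R0: no valid match — LHS pattern not found
R1: 6 valid matches — {0↦1, 1↦0, 2↦4, 3↦5}, {0↦1, 1↦0, 2↦6, 3↦5}, {0↦1, 1↦0, 2↦8, 3↦5} (+3 more)
R2: no valid match — LHS pattern not found
R3: no valid match — LHS pattern not found

Answer: [R1]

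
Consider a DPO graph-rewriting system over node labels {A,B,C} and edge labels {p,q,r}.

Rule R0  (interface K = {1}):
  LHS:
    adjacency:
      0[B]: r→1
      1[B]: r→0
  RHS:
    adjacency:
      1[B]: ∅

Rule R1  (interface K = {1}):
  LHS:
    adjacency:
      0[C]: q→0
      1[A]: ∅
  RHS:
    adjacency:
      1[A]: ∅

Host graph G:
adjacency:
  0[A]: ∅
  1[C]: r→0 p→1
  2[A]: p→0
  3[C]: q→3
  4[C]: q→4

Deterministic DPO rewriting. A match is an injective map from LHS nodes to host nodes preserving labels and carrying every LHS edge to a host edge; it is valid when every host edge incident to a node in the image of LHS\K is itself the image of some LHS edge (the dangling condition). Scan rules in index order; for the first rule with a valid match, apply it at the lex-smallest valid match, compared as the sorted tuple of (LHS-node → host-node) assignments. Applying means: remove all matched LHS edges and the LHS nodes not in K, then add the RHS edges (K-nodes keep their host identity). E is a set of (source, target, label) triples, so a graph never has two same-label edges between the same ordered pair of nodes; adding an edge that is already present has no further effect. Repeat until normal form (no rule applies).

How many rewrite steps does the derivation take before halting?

Answer: 2

Derivation:
initial: |V|=5 |E|=5  E = 1-r->0 1-p->1 2-p->0 3-q->3 4-q->4
step 1: apply R1 at {0↦3, 1↦0}  → |V|=4 |E|=4  E = 1-r->0 1-p->1 2-p->0 4-q->4
step 2: apply R1 at {0↦4, 1↦0}  → |V|=3 |E|=3  E = 1-r->0 1-p->1 2-p->0
halt: no rule applies after step 2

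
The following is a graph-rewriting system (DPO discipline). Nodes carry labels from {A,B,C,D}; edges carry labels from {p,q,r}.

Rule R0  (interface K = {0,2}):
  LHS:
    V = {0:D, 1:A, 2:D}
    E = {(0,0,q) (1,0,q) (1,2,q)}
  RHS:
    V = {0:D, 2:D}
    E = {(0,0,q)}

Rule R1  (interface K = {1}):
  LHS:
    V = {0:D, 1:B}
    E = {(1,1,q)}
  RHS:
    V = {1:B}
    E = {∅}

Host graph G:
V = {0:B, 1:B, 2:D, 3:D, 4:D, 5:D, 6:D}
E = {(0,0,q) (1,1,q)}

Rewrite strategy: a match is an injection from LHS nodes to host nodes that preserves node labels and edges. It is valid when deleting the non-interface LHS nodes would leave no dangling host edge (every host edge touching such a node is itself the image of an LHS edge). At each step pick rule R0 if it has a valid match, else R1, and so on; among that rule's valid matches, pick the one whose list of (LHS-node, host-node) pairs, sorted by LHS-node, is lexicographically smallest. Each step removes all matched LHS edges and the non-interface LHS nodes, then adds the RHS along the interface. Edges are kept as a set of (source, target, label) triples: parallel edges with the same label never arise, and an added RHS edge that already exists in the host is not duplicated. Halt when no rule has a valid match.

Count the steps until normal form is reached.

Answer: 2

Derivation:
[0] host  ⇒  7 nodes, 2 edges  {0-q->0 1-q->1}
[1] R1 @ {0↦2, 1↦0}  ⇒  6 nodes, 1 edges  {1-q->1}
[2] R1 @ {0↦3, 1↦1}  ⇒  5 nodes, 0 edges  {∅}
normal form: no rule applies after step 2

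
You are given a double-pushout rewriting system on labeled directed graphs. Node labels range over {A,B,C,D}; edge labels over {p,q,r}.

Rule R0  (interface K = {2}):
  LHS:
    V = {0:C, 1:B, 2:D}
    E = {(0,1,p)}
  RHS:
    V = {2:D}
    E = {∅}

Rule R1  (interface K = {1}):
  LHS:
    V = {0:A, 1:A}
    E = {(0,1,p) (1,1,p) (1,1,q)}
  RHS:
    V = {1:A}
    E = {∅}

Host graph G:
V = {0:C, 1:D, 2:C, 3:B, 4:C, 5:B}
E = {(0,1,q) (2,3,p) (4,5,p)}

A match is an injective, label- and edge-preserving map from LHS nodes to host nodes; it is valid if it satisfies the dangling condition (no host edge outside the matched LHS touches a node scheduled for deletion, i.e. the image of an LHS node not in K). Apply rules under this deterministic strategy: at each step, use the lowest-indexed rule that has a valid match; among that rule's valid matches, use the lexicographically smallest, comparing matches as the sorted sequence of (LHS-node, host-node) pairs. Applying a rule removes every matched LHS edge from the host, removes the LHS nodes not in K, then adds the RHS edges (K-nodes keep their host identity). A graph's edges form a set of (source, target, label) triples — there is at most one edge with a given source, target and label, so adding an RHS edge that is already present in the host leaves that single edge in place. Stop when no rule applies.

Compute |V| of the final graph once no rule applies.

[0] host  ⇒  6 nodes, 3 edges  {0-q->1 2-p->3 4-p->5}
[1] R0 @ {0↦2, 1↦3, 2↦1}  ⇒  4 nodes, 2 edges  {0-q->1 4-p->5}
[2] R0 @ {0↦4, 1↦5, 2↦1}  ⇒  2 nodes, 1 edges  {0-q->1}
halt: no rule applies after step 2
NF nodes: {0:C, 1:D}

Answer: 2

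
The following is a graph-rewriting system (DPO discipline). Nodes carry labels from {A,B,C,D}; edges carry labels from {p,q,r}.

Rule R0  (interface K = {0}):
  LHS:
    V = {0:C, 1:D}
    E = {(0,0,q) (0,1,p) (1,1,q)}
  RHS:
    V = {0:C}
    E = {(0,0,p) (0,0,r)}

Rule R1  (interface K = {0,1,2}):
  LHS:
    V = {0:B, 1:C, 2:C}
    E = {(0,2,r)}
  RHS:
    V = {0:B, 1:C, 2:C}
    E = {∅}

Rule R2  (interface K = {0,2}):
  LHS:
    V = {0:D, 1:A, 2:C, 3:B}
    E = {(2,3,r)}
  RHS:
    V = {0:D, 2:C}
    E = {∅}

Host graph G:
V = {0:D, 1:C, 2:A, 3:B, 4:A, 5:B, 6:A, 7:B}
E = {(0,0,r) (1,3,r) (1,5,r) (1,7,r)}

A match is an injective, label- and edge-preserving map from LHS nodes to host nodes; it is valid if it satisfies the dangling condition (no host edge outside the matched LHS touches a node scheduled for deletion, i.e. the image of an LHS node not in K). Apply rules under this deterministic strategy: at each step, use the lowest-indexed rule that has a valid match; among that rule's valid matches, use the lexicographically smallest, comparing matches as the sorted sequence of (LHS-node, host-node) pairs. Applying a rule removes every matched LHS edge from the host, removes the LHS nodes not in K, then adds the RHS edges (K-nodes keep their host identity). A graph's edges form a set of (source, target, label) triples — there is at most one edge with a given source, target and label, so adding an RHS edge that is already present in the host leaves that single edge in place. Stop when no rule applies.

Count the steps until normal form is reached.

initial: |V|=8 |E|=4  E = 0-r->0 1-r->3 1-r->5 1-r->7
step 1: apply R2 at {0↦0, 1↦2, 2↦1, 3↦3}  → |V|=6 |E|=3  E = 0-r->0 1-r->5 1-r->7
step 2: apply R2 at {0↦0, 1↦4, 2↦1, 3↦5}  → |V|=4 |E|=2  E = 0-r->0 1-r->7
step 3: apply R2 at {0↦0, 1↦6, 2↦1, 3↦7}  → |V|=2 |E|=1  E = 0-r->0
normal form: no rule applies after step 3

Answer: 3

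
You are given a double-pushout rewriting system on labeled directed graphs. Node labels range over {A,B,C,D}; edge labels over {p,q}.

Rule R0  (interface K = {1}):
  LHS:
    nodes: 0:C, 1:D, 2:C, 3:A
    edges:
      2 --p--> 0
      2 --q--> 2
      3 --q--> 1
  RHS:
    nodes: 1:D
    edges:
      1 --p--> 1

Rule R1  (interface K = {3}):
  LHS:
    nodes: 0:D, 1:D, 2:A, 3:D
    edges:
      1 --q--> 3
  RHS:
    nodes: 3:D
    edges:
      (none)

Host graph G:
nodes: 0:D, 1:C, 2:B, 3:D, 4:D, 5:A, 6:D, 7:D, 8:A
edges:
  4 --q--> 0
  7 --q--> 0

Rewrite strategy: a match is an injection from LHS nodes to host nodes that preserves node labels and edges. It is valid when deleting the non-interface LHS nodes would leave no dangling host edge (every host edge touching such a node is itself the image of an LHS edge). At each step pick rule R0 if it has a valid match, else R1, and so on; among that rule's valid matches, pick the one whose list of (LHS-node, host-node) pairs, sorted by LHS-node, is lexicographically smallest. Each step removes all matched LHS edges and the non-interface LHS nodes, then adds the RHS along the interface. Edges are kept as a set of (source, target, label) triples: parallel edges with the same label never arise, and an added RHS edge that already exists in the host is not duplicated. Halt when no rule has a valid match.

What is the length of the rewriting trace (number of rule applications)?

[0] host  ⇒  9 nodes, 2 edges  {4-q->0 7-q->0}
[1] R1 @ {0↦3, 1↦4, 2↦5, 3↦0}  ⇒  6 nodes, 1 edges  {7-q->0}
[2] R1 @ {0↦6, 1↦7, 2↦8, 3↦0}  ⇒  3 nodes, 0 edges  {∅}
halt: no rule applies after step 2

Answer: 2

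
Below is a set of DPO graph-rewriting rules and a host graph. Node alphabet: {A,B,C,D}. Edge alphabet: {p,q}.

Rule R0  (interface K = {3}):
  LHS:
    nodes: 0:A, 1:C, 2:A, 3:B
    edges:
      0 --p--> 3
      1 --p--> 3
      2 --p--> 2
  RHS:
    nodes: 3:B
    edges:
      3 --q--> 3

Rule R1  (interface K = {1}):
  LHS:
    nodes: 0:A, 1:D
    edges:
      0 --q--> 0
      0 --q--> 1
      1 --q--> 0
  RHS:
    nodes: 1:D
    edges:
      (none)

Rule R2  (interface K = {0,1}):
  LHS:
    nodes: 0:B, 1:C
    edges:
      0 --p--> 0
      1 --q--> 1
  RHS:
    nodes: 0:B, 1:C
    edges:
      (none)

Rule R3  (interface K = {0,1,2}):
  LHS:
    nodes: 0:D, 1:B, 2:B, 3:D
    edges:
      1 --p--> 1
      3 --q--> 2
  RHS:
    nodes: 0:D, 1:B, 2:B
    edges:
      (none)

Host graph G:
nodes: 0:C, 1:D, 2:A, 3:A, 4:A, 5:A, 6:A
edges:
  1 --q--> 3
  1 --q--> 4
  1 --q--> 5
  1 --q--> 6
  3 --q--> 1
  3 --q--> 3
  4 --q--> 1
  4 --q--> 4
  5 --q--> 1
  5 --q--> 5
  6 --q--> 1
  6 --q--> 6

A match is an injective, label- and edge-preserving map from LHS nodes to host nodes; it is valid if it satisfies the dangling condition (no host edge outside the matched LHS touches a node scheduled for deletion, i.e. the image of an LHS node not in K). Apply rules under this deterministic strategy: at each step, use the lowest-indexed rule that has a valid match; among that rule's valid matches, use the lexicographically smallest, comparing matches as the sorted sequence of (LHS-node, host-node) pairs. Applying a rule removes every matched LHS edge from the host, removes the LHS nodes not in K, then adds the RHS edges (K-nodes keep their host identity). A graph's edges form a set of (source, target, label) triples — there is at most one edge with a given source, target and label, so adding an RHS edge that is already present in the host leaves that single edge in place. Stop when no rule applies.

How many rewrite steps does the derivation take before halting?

Answer: 4

Steps:
start.  V:7 E:12  edges: 1-q->3 1-q->4 1-q->5 1-q->6 3-q->1 3-q->3 4-q->1 4-q->4 5-q->1 5-q->5 6-q->1 6-q->6
1. fire R1 via {0↦3, 1↦1}  →  V:6 E:9  edges: 1-q->4 1-q->5 1-q->6 4-q->1 4-q->4 5-q->1 5-q->5 6-q->1 6-q->6
2. fire R1 via {0↦4, 1↦1}  →  V:5 E:6  edges: 1-q->5 1-q->6 5-q->1 5-q->5 6-q->1 6-q->6
3. fire R1 via {0↦5, 1↦1}  →  V:4 E:3  edges: 1-q->6 6-q->1 6-q->6
4. fire R1 via {0↦6, 1↦1}  →  V:3 E:0  edges: ∅
normal form: no rule applies after step 4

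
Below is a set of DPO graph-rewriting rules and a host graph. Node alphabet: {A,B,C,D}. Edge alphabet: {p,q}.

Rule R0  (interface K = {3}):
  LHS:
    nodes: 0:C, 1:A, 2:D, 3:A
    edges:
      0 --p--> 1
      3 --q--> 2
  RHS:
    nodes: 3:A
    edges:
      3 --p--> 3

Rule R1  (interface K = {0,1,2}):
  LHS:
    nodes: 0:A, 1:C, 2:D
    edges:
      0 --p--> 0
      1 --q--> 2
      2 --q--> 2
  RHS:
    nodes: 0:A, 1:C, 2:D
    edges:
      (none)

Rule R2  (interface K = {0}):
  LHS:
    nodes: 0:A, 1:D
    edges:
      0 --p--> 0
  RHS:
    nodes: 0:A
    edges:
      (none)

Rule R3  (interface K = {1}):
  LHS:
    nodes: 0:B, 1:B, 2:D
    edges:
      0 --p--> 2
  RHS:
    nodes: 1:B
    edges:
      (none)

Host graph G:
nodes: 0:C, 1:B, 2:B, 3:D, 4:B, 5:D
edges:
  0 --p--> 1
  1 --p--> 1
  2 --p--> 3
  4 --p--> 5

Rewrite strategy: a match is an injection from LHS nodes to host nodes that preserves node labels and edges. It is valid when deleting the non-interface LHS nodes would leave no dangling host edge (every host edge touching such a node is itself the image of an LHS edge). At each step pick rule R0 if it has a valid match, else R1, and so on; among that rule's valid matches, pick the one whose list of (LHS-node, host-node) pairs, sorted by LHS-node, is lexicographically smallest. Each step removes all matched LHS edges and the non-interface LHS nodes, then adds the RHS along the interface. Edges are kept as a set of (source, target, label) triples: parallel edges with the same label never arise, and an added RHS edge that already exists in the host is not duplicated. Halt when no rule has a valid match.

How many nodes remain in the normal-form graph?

Answer: 2

Steps:
[0] host  ⇒  6 nodes, 4 edges  {0-p->1 1-p->1 2-p->3 4-p->5}
[1] R3 @ {0↦2, 1↦1, 2↦3}  ⇒  4 nodes, 3 edges  {0-p->1 1-p->1 4-p->5}
[2] R3 @ {0↦4, 1↦1, 2↦5}  ⇒  2 nodes, 2 edges  {0-p->1 1-p->1}
final graph: no rule applies after step 2
NF nodes: {0:C, 1:B}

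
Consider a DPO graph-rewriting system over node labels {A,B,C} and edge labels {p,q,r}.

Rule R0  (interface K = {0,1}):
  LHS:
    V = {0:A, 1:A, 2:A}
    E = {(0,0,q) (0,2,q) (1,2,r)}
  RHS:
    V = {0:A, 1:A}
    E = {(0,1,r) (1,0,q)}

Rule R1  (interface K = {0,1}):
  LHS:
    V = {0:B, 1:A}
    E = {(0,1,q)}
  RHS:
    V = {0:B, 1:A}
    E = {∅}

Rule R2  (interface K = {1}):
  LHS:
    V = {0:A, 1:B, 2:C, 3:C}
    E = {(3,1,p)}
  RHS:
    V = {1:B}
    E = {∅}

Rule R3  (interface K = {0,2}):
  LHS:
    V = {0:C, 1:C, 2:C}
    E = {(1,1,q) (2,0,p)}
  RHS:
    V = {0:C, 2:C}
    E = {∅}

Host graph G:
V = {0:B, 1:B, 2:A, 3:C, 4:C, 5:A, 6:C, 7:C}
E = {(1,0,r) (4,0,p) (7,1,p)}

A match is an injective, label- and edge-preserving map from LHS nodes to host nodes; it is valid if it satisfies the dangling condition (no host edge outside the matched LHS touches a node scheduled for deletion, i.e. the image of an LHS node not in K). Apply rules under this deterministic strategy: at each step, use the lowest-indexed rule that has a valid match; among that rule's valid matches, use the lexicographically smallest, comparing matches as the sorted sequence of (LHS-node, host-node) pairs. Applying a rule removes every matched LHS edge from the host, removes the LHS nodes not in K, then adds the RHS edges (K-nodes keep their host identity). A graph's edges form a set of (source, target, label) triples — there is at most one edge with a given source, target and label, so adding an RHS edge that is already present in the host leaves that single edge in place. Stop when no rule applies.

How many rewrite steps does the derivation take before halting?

Answer: 2

Rewrite trace:
start.  V:8 E:3  edges: 1-r->0 4-p->0 7-p->1
1. fire R2 via {0↦2, 1↦0, 2↦3, 3↦4}  →  V:5 E:2  edges: 1-r->0 7-p->1
2. fire R2 via {0↦5, 1↦1, 2↦6, 3↦7}  →  V:2 E:1  edges: 1-r->0
normal form: no rule applies after step 2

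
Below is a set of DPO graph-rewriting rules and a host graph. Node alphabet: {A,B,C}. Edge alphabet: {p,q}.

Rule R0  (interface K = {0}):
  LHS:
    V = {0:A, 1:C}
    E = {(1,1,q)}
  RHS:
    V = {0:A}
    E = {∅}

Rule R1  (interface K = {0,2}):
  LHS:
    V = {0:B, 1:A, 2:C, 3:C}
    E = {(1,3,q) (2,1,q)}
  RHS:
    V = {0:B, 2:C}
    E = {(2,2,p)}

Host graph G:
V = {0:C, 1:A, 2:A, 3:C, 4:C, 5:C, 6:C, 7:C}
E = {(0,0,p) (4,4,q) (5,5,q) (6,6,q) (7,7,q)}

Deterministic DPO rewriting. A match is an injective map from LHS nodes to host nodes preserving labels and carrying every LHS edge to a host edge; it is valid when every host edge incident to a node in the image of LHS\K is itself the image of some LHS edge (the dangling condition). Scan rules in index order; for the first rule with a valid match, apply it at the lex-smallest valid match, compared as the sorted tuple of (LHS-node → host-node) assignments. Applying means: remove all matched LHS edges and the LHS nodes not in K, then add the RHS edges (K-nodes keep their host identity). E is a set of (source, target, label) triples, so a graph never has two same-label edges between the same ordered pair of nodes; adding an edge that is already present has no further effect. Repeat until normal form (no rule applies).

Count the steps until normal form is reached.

start.  V:8 E:5  edges: 0-p->0 4-q->4 5-q->5 6-q->6 7-q->7
1. fire R0 via {0↦1, 1↦4}  →  V:7 E:4  edges: 0-p->0 5-q->5 6-q->6 7-q->7
2. fire R0 via {0↦1, 1↦5}  →  V:6 E:3  edges: 0-p->0 6-q->6 7-q->7
3. fire R0 via {0↦1, 1↦6}  →  V:5 E:2  edges: 0-p->0 7-q->7
4. fire R0 via {0↦1, 1↦7}  →  V:4 E:1  edges: 0-p->0
halt: no rule applies after step 4

Answer: 4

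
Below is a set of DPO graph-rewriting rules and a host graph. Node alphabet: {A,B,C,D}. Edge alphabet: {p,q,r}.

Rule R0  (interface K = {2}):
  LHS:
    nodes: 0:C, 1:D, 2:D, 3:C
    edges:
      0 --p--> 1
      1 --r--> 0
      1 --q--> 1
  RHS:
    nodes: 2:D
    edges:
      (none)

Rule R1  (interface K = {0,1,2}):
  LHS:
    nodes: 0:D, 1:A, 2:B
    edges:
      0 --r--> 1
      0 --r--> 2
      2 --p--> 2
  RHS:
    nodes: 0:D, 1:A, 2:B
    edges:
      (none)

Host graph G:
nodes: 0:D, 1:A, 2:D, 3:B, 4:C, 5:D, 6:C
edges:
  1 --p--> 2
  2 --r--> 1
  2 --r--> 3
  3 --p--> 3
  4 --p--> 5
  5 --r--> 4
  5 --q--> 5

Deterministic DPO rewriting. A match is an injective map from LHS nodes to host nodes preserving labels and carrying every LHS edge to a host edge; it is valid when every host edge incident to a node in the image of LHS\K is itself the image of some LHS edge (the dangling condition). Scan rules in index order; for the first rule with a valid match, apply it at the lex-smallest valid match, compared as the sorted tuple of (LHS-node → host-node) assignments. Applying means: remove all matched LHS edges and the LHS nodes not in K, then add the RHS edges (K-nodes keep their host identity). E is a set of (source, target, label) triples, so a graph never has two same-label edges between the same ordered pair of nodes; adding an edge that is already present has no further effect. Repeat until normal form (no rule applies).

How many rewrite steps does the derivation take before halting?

[0] host  ⇒  7 nodes, 7 edges  {1-p->2 2-r->1 2-r->3 3-p->3 4-p->5 5-r->4 5-q->5}
[1] R0 @ {0↦4, 1↦5, 2↦0, 3↦6}  ⇒  4 nodes, 4 edges  {1-p->2 2-r->1 2-r->3 3-p->3}
[2] R1 @ {0↦2, 1↦1, 2↦3}  ⇒  4 nodes, 1 edges  {1-p->2}
final graph: no rule applies after step 2

Answer: 2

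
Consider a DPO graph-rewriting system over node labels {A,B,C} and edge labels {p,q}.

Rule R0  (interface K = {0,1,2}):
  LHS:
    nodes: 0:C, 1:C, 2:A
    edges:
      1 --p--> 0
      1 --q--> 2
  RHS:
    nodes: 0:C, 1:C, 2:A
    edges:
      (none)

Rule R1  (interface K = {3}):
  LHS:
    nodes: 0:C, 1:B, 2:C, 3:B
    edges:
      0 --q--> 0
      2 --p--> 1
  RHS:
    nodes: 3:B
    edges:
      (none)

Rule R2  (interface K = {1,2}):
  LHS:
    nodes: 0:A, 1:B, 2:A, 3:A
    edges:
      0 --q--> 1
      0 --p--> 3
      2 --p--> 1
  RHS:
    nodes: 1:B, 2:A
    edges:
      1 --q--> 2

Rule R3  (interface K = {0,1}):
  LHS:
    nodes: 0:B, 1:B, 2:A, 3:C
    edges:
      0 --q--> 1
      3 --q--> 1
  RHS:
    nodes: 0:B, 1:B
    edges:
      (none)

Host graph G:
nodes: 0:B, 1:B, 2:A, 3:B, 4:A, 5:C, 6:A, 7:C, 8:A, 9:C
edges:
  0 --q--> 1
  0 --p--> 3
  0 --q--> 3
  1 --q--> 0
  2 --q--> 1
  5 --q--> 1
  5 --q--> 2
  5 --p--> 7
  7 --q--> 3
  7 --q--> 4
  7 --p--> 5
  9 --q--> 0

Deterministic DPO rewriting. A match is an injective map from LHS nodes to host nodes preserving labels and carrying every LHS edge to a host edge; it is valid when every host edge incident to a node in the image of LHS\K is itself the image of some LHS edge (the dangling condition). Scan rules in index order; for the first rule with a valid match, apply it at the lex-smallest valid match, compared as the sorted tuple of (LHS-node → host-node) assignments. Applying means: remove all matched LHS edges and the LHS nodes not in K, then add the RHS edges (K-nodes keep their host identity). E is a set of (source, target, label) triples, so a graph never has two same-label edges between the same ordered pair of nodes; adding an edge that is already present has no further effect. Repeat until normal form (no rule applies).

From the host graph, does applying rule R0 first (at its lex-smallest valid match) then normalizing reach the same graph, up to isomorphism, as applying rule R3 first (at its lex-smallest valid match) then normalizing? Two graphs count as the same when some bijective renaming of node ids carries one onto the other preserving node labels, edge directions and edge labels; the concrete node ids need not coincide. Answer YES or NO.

branch R0-first: apply at {0↦5, 1↦7, 2↦4} → |E|=10, then 4 more step(s) → NF |V|=4 |E|=2 V={0:B, 1:B, 2:A, 3:B} E=0-p->3 2-q->1
branch R3-first: apply at {0↦1, 1↦0, 2↦6, 3↦9} → |E|=10, then 4 more step(s) → NF |V|=4 |E|=2 V={0:B, 1:B, 2:A, 3:B} E=0-p->3 2-q->1
graphs isomorphic (equal up to label-preserving node renaming)

Answer: YES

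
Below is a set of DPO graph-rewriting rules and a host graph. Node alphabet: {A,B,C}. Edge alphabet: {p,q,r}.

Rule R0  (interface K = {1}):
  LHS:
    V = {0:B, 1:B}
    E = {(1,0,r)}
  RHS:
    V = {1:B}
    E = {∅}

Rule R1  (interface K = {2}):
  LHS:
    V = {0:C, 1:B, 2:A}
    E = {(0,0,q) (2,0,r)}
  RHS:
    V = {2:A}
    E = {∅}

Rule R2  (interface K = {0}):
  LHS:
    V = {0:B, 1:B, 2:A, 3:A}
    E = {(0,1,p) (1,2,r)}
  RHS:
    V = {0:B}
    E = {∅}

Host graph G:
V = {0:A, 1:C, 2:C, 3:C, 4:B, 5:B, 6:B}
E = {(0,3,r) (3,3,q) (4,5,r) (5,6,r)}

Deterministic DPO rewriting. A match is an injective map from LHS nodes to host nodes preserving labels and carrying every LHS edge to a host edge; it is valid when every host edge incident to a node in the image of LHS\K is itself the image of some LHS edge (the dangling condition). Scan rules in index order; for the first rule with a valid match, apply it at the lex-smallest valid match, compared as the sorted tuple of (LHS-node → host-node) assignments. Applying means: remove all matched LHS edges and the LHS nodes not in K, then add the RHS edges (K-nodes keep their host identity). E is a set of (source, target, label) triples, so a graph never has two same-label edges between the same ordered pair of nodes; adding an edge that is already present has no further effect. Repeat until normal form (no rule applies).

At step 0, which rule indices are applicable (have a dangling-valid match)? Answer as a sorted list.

Answer: [R0]

Steps:
R0: 1 valid match — {0↦6, 1↦5}
R1: no valid match — 3 raw matches, all fail dangling condition
R2: no valid match — LHS pattern not found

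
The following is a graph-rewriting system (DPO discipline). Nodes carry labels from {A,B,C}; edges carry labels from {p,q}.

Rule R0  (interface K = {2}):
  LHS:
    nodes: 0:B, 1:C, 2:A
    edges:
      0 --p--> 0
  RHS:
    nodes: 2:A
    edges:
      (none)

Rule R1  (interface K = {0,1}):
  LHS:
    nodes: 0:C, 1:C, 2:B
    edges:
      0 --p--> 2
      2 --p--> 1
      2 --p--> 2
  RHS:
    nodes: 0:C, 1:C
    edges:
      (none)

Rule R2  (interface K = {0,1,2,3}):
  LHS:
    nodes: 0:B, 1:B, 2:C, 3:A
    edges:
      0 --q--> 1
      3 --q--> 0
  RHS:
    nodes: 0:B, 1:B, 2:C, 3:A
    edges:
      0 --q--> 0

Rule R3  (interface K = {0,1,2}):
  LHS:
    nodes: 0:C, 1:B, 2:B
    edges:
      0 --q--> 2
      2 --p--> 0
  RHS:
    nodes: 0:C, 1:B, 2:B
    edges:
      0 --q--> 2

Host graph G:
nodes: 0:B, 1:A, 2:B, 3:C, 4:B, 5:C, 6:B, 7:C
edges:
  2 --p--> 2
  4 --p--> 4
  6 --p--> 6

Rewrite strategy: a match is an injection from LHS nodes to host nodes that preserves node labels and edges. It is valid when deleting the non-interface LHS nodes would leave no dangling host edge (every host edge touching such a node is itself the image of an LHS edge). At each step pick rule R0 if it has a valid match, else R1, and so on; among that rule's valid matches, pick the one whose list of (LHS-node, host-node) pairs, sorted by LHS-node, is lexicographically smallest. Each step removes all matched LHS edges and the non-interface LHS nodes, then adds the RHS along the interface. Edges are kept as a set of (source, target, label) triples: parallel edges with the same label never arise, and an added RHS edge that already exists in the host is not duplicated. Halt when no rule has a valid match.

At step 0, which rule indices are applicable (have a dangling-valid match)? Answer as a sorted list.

Answer: [R0]

Steps:
R0: 9 valid matches — {0↦2, 1↦3, 2↦1}, {0↦2, 1↦5, 2↦1}, {0↦2, 1↦7, 2↦1} (+6 more)
R1: no valid match — LHS pattern not found
R2: no valid match — LHS pattern not found
R3: no valid match — LHS pattern not found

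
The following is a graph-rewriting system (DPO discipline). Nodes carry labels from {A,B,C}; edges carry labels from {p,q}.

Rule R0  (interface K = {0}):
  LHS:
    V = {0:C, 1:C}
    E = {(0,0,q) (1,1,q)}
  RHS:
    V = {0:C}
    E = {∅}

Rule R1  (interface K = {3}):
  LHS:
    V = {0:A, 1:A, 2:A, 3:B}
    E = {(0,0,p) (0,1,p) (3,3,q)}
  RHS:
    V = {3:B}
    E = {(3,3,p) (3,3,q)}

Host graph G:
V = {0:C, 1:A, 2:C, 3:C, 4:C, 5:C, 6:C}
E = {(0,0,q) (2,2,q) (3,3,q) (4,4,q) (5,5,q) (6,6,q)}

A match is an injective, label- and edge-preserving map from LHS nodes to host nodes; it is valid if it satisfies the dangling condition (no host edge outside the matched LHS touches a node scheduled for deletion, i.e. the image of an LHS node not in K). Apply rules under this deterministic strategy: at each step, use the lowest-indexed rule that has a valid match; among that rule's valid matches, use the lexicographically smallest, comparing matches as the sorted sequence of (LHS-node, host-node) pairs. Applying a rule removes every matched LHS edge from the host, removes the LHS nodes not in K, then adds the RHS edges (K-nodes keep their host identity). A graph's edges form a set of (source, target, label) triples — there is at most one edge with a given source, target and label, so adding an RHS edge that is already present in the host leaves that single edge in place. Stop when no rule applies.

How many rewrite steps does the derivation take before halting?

Answer: 3

Steps:
start.  V:7 E:6  edges: 0-q->0 2-q->2 3-q->3 4-q->4 5-q->5 6-q->6
1. fire R0 via {0↦0, 1↦2}  →  V:6 E:4  edges: 3-q->3 4-q->4 5-q->5 6-q->6
2. fire R0 via {0↦3, 1↦4}  →  V:5 E:2  edges: 5-q->5 6-q->6
3. fire R0 via {0↦5, 1↦6}  →  V:4 E:0  edges: ∅
normal form: no rule applies after step 3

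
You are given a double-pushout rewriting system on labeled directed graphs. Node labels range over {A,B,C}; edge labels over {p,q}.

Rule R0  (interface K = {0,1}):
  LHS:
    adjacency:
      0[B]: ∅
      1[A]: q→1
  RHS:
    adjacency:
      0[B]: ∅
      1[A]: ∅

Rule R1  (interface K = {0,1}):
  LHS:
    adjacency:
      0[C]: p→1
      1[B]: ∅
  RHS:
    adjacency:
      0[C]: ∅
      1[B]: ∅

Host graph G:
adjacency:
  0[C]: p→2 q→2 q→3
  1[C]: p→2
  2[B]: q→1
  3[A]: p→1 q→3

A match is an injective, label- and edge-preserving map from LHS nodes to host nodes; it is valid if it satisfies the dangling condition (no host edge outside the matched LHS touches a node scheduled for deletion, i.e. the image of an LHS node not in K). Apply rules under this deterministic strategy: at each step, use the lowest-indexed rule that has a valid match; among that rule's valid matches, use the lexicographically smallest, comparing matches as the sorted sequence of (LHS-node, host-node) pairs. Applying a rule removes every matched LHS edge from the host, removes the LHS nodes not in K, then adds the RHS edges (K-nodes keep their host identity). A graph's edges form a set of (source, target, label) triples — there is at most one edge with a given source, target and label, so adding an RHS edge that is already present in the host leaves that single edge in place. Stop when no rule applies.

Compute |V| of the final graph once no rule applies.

[0] host  ⇒  4 nodes, 7 edges  {0-p->2 0-q->2 0-q->3 1-p->2 2-q->1 3-p->1 3-q->3}
[1] R0 @ {0↦2, 1↦3}  ⇒  4 nodes, 6 edges  {0-p->2 0-q->2 0-q->3 1-p->2 2-q->1 3-p->1}
[2] R1 @ {0↦0, 1↦2}  ⇒  4 nodes, 5 edges  {0-q->2 0-q->3 1-p->2 2-q->1 3-p->1}
[3] R1 @ {0↦1, 1↦2}  ⇒  4 nodes, 4 edges  {0-q->2 0-q->3 2-q->1 3-p->1}
halt: no rule applies after step 3
NF nodes: {0:C, 1:C, 2:B, 3:A}

Answer: 4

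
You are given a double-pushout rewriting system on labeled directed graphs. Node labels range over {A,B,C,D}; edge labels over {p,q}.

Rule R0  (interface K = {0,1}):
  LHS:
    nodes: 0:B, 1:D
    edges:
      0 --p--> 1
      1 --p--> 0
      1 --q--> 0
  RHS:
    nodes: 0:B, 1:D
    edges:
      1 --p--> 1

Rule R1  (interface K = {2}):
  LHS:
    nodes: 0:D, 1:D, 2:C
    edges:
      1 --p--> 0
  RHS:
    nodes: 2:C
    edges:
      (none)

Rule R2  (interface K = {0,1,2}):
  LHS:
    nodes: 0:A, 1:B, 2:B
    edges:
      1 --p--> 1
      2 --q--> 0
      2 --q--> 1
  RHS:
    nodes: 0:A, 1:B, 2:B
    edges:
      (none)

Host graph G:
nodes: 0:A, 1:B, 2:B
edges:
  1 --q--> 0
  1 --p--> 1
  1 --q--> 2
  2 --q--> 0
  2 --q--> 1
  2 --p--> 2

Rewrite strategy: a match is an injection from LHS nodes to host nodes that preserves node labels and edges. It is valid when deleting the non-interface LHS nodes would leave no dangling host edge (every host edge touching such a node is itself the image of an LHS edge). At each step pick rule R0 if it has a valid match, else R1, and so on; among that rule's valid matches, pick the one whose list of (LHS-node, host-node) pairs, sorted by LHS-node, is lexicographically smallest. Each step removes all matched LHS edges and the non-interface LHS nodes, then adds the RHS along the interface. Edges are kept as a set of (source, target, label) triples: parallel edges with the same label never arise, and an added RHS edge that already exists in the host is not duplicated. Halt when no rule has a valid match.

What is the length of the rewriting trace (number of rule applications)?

Answer: 2

Derivation:
[0] host  ⇒  3 nodes, 6 edges  {1-q->0 1-p->1 1-q->2 2-q->0 2-q->1 2-p->2}
[1] R2 @ {0↦0, 1↦1, 2↦2}  ⇒  3 nodes, 3 edges  {1-q->0 1-q->2 2-p->2}
[2] R2 @ {0↦0, 1↦2, 2↦1}  ⇒  3 nodes, 0 edges  {∅}
halt: no rule applies after step 2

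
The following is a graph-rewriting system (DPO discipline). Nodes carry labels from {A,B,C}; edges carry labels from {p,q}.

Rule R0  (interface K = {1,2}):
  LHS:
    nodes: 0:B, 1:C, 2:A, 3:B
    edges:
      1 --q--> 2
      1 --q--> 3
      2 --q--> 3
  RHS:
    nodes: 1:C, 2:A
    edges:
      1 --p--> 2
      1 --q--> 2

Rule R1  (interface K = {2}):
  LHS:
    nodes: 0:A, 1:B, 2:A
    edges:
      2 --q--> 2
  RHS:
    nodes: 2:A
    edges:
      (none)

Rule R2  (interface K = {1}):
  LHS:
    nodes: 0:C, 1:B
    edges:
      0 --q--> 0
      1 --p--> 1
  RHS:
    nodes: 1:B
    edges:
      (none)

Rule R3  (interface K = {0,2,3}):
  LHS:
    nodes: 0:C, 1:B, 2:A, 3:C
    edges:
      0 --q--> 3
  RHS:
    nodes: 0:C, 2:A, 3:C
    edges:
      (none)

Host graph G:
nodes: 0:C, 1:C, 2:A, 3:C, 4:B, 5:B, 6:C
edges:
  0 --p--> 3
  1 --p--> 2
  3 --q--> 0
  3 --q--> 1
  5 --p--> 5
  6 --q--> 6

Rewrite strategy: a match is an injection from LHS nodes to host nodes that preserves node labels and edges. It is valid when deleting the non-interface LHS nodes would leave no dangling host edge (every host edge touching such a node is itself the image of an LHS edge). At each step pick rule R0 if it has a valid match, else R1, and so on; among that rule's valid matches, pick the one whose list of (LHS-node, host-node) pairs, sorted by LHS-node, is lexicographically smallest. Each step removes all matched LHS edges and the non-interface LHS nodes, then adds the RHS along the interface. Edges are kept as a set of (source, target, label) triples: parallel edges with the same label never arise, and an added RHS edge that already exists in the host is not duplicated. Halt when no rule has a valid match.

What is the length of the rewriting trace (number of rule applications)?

start.  V:7 E:6  edges: 0-p->3 1-p->2 3-q->0 3-q->1 5-p->5 6-q->6
1. fire R2 via {0↦6, 1↦5}  →  V:6 E:4  edges: 0-p->3 1-p->2 3-q->0 3-q->1
2. fire R3 via {0↦3, 1↦4, 2↦2, 3↦0}  →  V:5 E:3  edges: 0-p->3 1-p->2 3-q->1
3. fire R3 via {0↦3, 1↦5, 2↦2, 3↦1}  →  V:4 E:2  edges: 0-p->3 1-p->2
final graph: no rule applies after step 3

Answer: 3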